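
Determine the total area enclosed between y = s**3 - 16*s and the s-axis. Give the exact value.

The curve meets the s-axis where s**3 - 16*s = 0, i.e. s*(s - 4)*(s + 4) = 0, at s = -4, 0, 4.
On [-4, 0] the curve lies above the axis; ∫[-4,0] (s**3 - 16*s) ds = 64, giving area 64.
On [0, 4] the curve lies below the axis; ∫[0,4] (s**3 - 16*s) ds = -64, giving area 64.
Total area = 64 + 64 = 128.

128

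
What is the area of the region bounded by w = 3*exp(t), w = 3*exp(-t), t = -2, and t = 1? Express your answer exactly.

The difference (3*exp(t)) - (3*exp(-t)) = 3*exp(t) - 3*exp(-t) changes sign at t = 0 inside [-2, 1], so split the integral there.
∫[-2,0] (3*exp(t) - 3*exp(-t)) dt = -3*exp(2) - 3*exp(-2) + 6; the area of that piece is -6 + 3*exp(-2) + 3*exp(2).
∫[0,1] (3*exp(t) - 3*exp(-t)) dt = -6 + 3*exp(-1) + 3*exp(1).
Total area = (-6 + 3*exp(-2) + 3*exp(2)) + (-6 + 3*exp(-1) + 3*exp(1)) = -12 + 3*exp(-2) + 3*exp(-1) + 3*exp(1) + 3*exp(2).

-12 + 3*exp(-2) + 3*exp(-1) + 3*exp(1) + 3*exp(2)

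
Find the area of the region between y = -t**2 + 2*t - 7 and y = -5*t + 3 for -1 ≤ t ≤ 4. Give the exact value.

The difference (-t**2 + 2*t - 7) - (-5*t + 3) = -t**2 + 7*t - 10 changes sign at t = 2 inside [-1, 4], so split the integral there.
∫[-1,2] (-t**2 + 7*t - 10) dt = -45/2; the area of that piece is 45/2.
∫[2,4] (-t**2 + 7*t - 10) dt = 10/3.
Total area = 45/2 + 10/3 = 155/6.

155/6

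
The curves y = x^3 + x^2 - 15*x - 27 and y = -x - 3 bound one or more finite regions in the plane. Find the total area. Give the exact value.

Set the curves equal: x^3 + x^2 - 15*x - 27 = -x - 3, so x^3 + x^2 - 14*x - 24 = 0, which factors as (x - 4)*(x + 2)*(x + 3) = 0. The curves meet at x = -3, -2, 4.
On [-3, -2], y = x^3 + x^2 - 15*x - 27 is on top; that piece has area ∫[-3,-2] (x^3 + x^2 - 14*x - 24) dx = 13/12.
On [-2, 4], y = -x - 3 is on top; that piece has area ∫[-2,4] (-(x^3 + x^2 - 14*x - 24)) dx = 144.
Total enclosed area = 13/12 + 144 = 1741/12.

1741/12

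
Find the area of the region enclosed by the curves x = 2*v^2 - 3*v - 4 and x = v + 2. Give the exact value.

Both boundary curves give x as a function of v, so integrate with respect to v. Setting them equal: 2*v^2 - 4*v - 6 = 0, i.e. 2*(v - 3)*(v + 1) = 0, so they meet at v = -1, 3.
For v in [-1, 3], x = 2*v^2 - 3*v - 4 is on the left; area = ∫[-1,3] (-(2*v^2 - 4*v - 6)) dv = 64/3.

64/3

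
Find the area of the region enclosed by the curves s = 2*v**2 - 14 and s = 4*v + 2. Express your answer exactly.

72

Both boundary curves give s as a function of v, so integrate with respect to v. Setting them equal: 2*v**2 - 4*v - 16 = 0, i.e. 2*(v - 4)*(v + 2) = 0, so they meet at v = -2, 4.
For v in [-2, 4], s = 2*v**2 - 14 is on the left; area = ∫[-2,4] (-(2*v**2 - 4*v - 16)) dv = 72.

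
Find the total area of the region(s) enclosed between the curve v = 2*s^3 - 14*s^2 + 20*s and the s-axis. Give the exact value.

253/6

The curve meets the s-axis where 2*s^3 - 14*s^2 + 20*s = 0, i.e. 2*s*(s - 5)*(s - 2) = 0, at s = 0, 2, 5.
On [0, 2] the curve lies above the axis; ∫[0,2] (2*s^3 - 14*s^2 + 20*s) ds = 32/3, giving area 32/3.
On [2, 5] the curve lies below the axis; ∫[2,5] (2*s^3 - 14*s^2 + 20*s) ds = -63/2, giving area 63/2.
Total area = 32/3 + 63/2 = 253/6.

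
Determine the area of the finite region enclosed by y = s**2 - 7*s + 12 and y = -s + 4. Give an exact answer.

4/3

Set the curves equal: s**2 - 7*s + 12 = -s + 4, so s**2 - 6*s + 8 = 0, which factors as (s - 4)*(s - 2) = 0. The curves meet at s = 2, 4.
On [2, 4], y = -s + 4 is on top; that piece has area ∫[2,4] (-(s**2 - 6*s + 8)) ds = 4/3.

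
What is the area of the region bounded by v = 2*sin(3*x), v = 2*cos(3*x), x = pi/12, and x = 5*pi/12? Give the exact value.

On [pi/12, 5*pi/12], (2*sin(3*x)) - (2*cos(3*x)) = 2*sin(3*x) - 2*cos(3*x) is ≥ 0 throughout, so the area is a single integral of |2*sin(3*x) - 2*cos(3*x)|.
∫[pi/12,5*pi/12] (2*sin(3*x) - 2*cos(3*x)) dx = 4*sqrt(2)/3.

4*sqrt(2)/3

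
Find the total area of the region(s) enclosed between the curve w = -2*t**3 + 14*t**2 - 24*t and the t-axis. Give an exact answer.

71/3

The curve meets the t-axis where -2*t**3 + 14*t**2 - 24*t = 0, i.e. -2*t*(t - 4)*(t - 3) = 0, at t = 0, 3, 4.
On [0, 3] the curve lies below the axis; ∫[0,3] (-2*t**3 + 14*t**2 - 24*t) dt = -45/2, giving area 45/2.
On [3, 4] the curve lies above the axis; ∫[3,4] (-2*t**3 + 14*t**2 - 24*t) dt = 7/6, giving area 7/6.
Total area = 45/2 + 7/6 = 71/3.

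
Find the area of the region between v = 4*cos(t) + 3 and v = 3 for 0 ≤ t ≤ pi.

8

The difference (4*cos(t) + 3) - (3) = 4*cos(t) changes sign at t = pi/2 inside [0, pi], so split the integral there.
∫[0,pi/2] (4*cos(t)) dt = 4.
∫[pi/2,pi] (4*cos(t)) dt = -4; the area of that piece is 4.
Total area = 4 + 4 = 8.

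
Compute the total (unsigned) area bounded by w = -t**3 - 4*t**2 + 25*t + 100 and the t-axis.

The curve meets the t-axis where -t**3 - 4*t**2 + 25*t + 100 = 0, i.e. -(t - 5)*(t + 4)*(t + 5) = 0, at t = -5, -4, 5.
On [-5, -4] the curve lies below the axis; ∫[-5,-4] (-t**3 - 4*t**2 + 25*t + 100) dt = -19/12, giving area 19/12.
On [-4, 5] the curve lies above the axis; ∫[-4,5] (-t**3 - 4*t**2 + 25*t + 100) dt = 2673/4, giving area 2673/4.
Total area = 19/12 + 2673/4 = 4019/6.

4019/6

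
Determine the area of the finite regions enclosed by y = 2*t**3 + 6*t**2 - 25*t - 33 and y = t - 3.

Set the curves equal: 2*t**3 + 6*t**2 - 25*t - 33 = t - 3, so 2*t**3 + 6*t**2 - 26*t - 30 = 0, which factors as 2*(t - 3)*(t + 1)*(t + 5) = 0. The curves meet at t = -5, -1, 3.
On [-5, -1], y = 2*t**3 + 6*t**2 - 25*t - 33 is on top; that piece has area ∫[-5,-1] (2*t**3 + 6*t**2 - 26*t - 30) dt = 128.
On [-1, 3], y = t - 3 is on top; that piece has area ∫[-1,3] (-(2*t**3 + 6*t**2 - 26*t - 30)) dt = 128.
Total enclosed area = 128 + 128 = 256.

256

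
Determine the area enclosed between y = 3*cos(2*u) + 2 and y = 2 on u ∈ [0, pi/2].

The difference (3*cos(2*u) + 2) - (2) = 3*cos(2*u) changes sign at u = pi/4 inside [0, pi/2], so split the integral there.
∫[0,pi/4] (3*cos(2*u)) du = 3/2.
∫[pi/4,pi/2] (3*cos(2*u)) du = -3/2; the area of that piece is 3/2.
Total area = 3/2 + 3/2 = 3.

3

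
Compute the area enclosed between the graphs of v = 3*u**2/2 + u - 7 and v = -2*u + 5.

54

Set the curves equal: 3*u**2/2 + u - 7 = -2*u + 5, so 3*u**2/2 + 3*u - 12 = 0, which factors as 3*(u - 2)*(u + 4)/2 = 0. The curves meet at u = -4, 2.
On [-4, 2], v = -2*u + 5 is on top; that piece has area ∫[-4,2] (-(3*u**2/2 + 3*u - 12)) du = 54.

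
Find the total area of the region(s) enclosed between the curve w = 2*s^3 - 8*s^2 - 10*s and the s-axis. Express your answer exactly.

The curve meets the s-axis where 2*s^3 - 8*s^2 - 10*s = 0, i.e. 2*s*(s - 5)*(s + 1) = 0, at s = -1, 0, 5.
On [-1, 0] the curve lies above the axis; ∫[-1,0] (2*s^3 - 8*s^2 - 10*s) ds = 11/6, giving area 11/6.
On [0, 5] the curve lies below the axis; ∫[0,5] (2*s^3 - 8*s^2 - 10*s) ds = -875/6, giving area 875/6.
Total area = 11/6 + 875/6 = 443/3.

443/3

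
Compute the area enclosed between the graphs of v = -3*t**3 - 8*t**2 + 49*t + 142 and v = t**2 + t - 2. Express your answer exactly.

1551/2

Set the curves equal: -3*t**3 - 8*t**2 + 49*t + 142 = t**2 + t - 2, so -3*t**3 - 9*t**2 + 48*t + 144 = 0, which factors as -3*(t - 4)*(t + 3)*(t + 4) = 0. The curves meet at t = -4, -3, 4.
On [-4, -3], v = t**2 + t - 2 is on top; that piece has area ∫[-4,-3] (-(-3*t**3 - 9*t**2 + 48*t + 144)) dt = 15/4.
On [-3, 4], v = -3*t**3 - 8*t**2 + 49*t + 142 is on top; that piece has area ∫[-3,4] (-3*t**3 - 9*t**2 + 48*t + 144) dt = 3087/4.
Total enclosed area = 15/4 + 3087/4 = 1551/2.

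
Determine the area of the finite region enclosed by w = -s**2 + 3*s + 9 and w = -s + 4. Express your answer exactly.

36

Set the curves equal: -s**2 + 3*s + 9 = -s + 4, so -s**2 + 4*s + 5 = 0, which factors as -(s - 5)*(s + 1) = 0. The curves meet at s = -1, 5.
On [-1, 5], w = -s**2 + 3*s + 9 is on top; that piece has area ∫[-1,5] (-s**2 + 4*s + 5) ds = 36.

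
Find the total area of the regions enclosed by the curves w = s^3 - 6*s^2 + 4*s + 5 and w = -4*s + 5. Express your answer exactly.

8

Set the curves equal: s^3 - 6*s^2 + 4*s + 5 = -4*s + 5, so s^3 - 6*s^2 + 8*s = 0, which factors as s*(s - 4)*(s - 2) = 0. The curves meet at s = 0, 2, 4.
On [0, 2], w = s^3 - 6*s^2 + 4*s + 5 is on top; that piece has area ∫[0,2] (s^3 - 6*s^2 + 8*s) ds = 4.
On [2, 4], w = -4*s + 5 is on top; that piece has area ∫[2,4] (-(s^3 - 6*s^2 + 8*s)) ds = 4.
Total enclosed area = 4 + 4 = 8.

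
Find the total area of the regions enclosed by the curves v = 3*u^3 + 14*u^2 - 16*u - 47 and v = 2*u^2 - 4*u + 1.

148

Set the curves equal: 3*u^3 + 14*u^2 - 16*u - 47 = 2*u^2 - 4*u + 1, so 3*u^3 + 12*u^2 - 12*u - 48 = 0, which factors as 3*(u - 2)*(u + 2)*(u + 4) = 0. The curves meet at u = -4, -2, 2.
On [-4, -2], v = 3*u^3 + 14*u^2 - 16*u - 47 is on top; that piece has area ∫[-4,-2] (3*u^3 + 12*u^2 - 12*u - 48) du = 20.
On [-2, 2], v = 2*u^2 - 4*u + 1 is on top; that piece has area ∫[-2,2] (-(3*u^3 + 12*u^2 - 12*u - 48)) du = 128.
Total enclosed area = 20 + 128 = 148.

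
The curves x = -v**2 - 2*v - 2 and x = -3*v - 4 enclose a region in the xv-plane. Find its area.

9/2

Both boundary curves give x as a function of v, so integrate with respect to v. Setting them equal: -v**2 + v + 2 = 0, i.e. -(v - 2)*(v + 1) = 0, so they meet at v = -1, 2.
For v in [-1, 2], x = -v**2 - 2*v - 2 is on the right; area = ∫[-1,2] (-v**2 + v + 2) dv = 9/2.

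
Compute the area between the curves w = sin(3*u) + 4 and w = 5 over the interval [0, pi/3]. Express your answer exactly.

-2/3 + pi/3

On [0, pi/3], (sin(3*u) + 4) - (5) = sin(3*u) - 1 is ≤ 0 throughout, so the area is a single integral of |sin(3*u) - 1|.
∫[0,pi/3] (sin(3*u) - 1) du = 2/3 - pi/3; the area of that piece is -2/3 + pi/3.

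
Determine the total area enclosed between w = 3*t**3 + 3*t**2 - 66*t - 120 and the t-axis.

3901/4

The curve meets the t-axis where 3*t**3 + 3*t**2 - 66*t - 120 = 0, i.e. 3*(t - 5)*(t + 2)*(t + 4) = 0, at t = -4, -2, 5.
On [-4, -2] the curve lies above the axis; ∫[-4,-2] (3*t**3 + 3*t**2 - 66*t - 120) dt = 32, giving area 32.
On [-2, 5] the curve lies below the axis; ∫[-2,5] (3*t**3 + 3*t**2 - 66*t - 120) dt = -3773/4, giving area 3773/4.
Total area = 32 + 3773/4 = 3901/4.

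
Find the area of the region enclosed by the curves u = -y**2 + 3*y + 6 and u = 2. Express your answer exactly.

Both boundary curves give u as a function of y, so integrate with respect to y. Setting them equal: -y**2 + 3*y + 4 = 0, i.e. -(y - 4)*(y + 1) = 0, so they meet at y = -1, 4.
For y in [-1, 4], u = -y**2 + 3*y + 6 is on the right; area = ∫[-1,4] (-y**2 + 3*y + 4) dy = 125/6.

125/6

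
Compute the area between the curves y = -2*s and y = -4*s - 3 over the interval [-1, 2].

12

On [-1, 2], (-2*s) - (-4*s - 3) = 2*s + 3 is ≥ 0 throughout, so the area is a single integral of |2*s + 3|.
∫[-1,2] (2*s + 3) ds = 12.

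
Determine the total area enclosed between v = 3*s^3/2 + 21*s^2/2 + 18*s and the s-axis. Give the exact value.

The curve meets the s-axis where 3*s^3/2 + 21*s^2/2 + 18*s = 0, i.e. 3*s*(s + 3)*(s + 4)/2 = 0, at s = -4, -3, 0.
On [-4, -3] the curve lies above the axis; ∫[-4,-3] (3*s^3/2 + 21*s^2/2 + 18*s) ds = 7/8, giving area 7/8.
On [-3, 0] the curve lies below the axis; ∫[-3,0] (3*s^3/2 + 21*s^2/2 + 18*s) ds = -135/8, giving area 135/8.
Total area = 7/8 + 135/8 = 71/4.

71/4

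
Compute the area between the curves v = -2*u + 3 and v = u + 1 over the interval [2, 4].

14

On [2, 4], (-2*u + 3) - (u + 1) = -3*u + 2 is ≤ 0 throughout, so the area is a single integral of |-3*u + 2|.
∫[2,4] (-3*u + 2) du = -14; the area of that piece is 14.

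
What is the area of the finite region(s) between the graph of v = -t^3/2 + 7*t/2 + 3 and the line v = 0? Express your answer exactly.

The curve meets the t-axis where -t^3/2 + 7*t/2 + 3 = 0, i.e. -(t - 3)*(t + 1)*(t + 2)/2 = 0, at t = -2, -1, 3.
On [-2, -1] the curve lies below the axis; ∫[-2,-1] (-t^3/2 + 7*t/2 + 3) dt = -3/8, giving area 3/8.
On [-1, 3] the curve lies above the axis; ∫[-1,3] (-t^3/2 + 7*t/2 + 3) dt = 16, giving area 16.
Total area = 3/8 + 16 = 131/8.

131/8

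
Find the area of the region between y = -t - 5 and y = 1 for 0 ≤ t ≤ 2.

14

On [0, 2], (-t - 5) - (1) = -t - 6 is ≤ 0 throughout, so the area is a single integral of |-t - 6|.
∫[0,2] (-t - 6) dt = -14; the area of that piece is 14.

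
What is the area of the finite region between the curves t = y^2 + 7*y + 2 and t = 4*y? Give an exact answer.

Both boundary curves give t as a function of y, so integrate with respect to y. Setting them equal: y^2 + 3*y + 2 = 0, i.e. (y + 1)*(y + 2) = 0, so they meet at y = -2, -1.
For y in [-2, -1], t = y^2 + 7*y + 2 is on the left; area = ∫[-2,-1] (-(y^2 + 3*y + 2)) dy = 1/6.

1/6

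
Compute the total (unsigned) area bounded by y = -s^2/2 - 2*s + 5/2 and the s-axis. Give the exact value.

18

The curve meets the s-axis where -s^2/2 - 2*s + 5/2 = 0, i.e. -(s - 1)*(s + 5)/2 = 0, at s = -5, 1.
On [-5, 1] the curve lies above the axis; ∫[-5,1] (-s^2/2 - 2*s + 5/2) ds = 18, giving area 18.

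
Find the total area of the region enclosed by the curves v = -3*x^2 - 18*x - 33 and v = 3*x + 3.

1/2

Set the curves equal: -3*x^2 - 18*x - 33 = 3*x + 3, so -3*x^2 - 21*x - 36 = 0, which factors as -3*(x + 3)*(x + 4) = 0. The curves meet at x = -4, -3.
On [-4, -3], v = -3*x^2 - 18*x - 33 is on top; that piece has area ∫[-4,-3] (-3*x^2 - 21*x - 36) dx = 1/2.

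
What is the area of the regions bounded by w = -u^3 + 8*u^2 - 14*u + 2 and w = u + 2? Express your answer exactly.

Set the curves equal: -u^3 + 8*u^2 - 14*u + 2 = u + 2, so -u^3 + 8*u^2 - 15*u = 0, which factors as -u*(u - 5)*(u - 3) = 0. The curves meet at u = 0, 3, 5.
On [0, 3], w = u + 2 is on top; that piece has area ∫[0,3] (-(-u^3 + 8*u^2 - 15*u)) du = 63/4.
On [3, 5], w = -u^3 + 8*u^2 - 14*u + 2 is on top; that piece has area ∫[3,5] (-u^3 + 8*u^2 - 15*u) du = 16/3.
Total enclosed area = 63/4 + 16/3 = 253/12.

253/12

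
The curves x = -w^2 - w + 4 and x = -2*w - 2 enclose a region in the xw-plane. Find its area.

125/6

Both boundary curves give x as a function of w, so integrate with respect to w. Setting them equal: -w^2 + w + 6 = 0, i.e. -(w - 3)*(w + 2) = 0, so they meet at w = -2, 3.
For w in [-2, 3], x = -w^2 - w + 4 is on the right; area = ∫[-2,3] (-w^2 + w + 6) dw = 125/6.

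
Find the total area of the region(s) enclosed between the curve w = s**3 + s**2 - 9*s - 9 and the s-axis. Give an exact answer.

148/3

The curve meets the s-axis where s**3 + s**2 - 9*s - 9 = 0, i.e. (s - 3)*(s + 1)*(s + 3) = 0, at s = -3, -1, 3.
On [-3, -1] the curve lies above the axis; ∫[-3,-1] (s**3 + s**2 - 9*s - 9) ds = 20/3, giving area 20/3.
On [-1, 3] the curve lies below the axis; ∫[-1,3] (s**3 + s**2 - 9*s - 9) ds = -128/3, giving area 128/3.
Total area = 20/3 + 128/3 = 148/3.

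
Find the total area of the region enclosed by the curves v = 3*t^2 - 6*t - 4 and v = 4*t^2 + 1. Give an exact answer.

32/3

Set the curves equal: 3*t^2 - 6*t - 4 = 4*t^2 + 1, so -t^2 - 6*t - 5 = 0, which factors as -(t + 1)*(t + 5) = 0. The curves meet at t = -5, -1.
On [-5, -1], v = 3*t^2 - 6*t - 4 is on top; that piece has area ∫[-5,-1] (-t^2 - 6*t - 5) dt = 32/3.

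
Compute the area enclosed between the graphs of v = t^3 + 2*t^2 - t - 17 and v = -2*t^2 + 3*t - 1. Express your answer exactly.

Set the curves equal: t^3 + 2*t^2 - t - 17 = -2*t^2 + 3*t - 1, so t^3 + 4*t^2 - 4*t - 16 = 0, which factors as (t - 2)*(t + 2)*(t + 4) = 0. The curves meet at t = -4, -2, 2.
On [-4, -2], v = t^3 + 2*t^2 - t - 17 is on top; that piece has area ∫[-4,-2] (t^3 + 4*t^2 - 4*t - 16) dt = 20/3.
On [-2, 2], v = -2*t^2 + 3*t - 1 is on top; that piece has area ∫[-2,2] (-(t^3 + 4*t^2 - 4*t - 16)) dt = 128/3.
Total enclosed area = 20/3 + 128/3 = 148/3.

148/3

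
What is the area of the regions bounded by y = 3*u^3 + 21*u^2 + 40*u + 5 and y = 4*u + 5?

71/2

Set the curves equal: 3*u^3 + 21*u^2 + 40*u + 5 = 4*u + 5, so 3*u^3 + 21*u^2 + 36*u = 0, which factors as 3*u*(u + 3)*(u + 4) = 0. The curves meet at u = -4, -3, 0.
On [-4, -3], y = 3*u^3 + 21*u^2 + 40*u + 5 is on top; that piece has area ∫[-4,-3] (3*u^3 + 21*u^2 + 36*u) du = 7/4.
On [-3, 0], y = 4*u + 5 is on top; that piece has area ∫[-3,0] (-(3*u^3 + 21*u^2 + 36*u)) du = 135/4.
Total enclosed area = 7/4 + 135/4 = 71/2.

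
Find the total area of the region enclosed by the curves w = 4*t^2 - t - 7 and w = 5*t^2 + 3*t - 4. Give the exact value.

Set the curves equal: 4*t^2 - t - 7 = 5*t^2 + 3*t - 4, so -t^2 - 4*t - 3 = 0, which factors as -(t + 1)*(t + 3) = 0. The curves meet at t = -3, -1.
On [-3, -1], w = 4*t^2 - t - 7 is on top; that piece has area ∫[-3,-1] (-t^2 - 4*t - 3) dt = 4/3.

4/3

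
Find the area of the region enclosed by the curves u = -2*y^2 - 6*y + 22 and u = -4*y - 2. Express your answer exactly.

Both boundary curves give u as a function of y, so integrate with respect to y. Setting them equal: -2*y^2 - 2*y + 24 = 0, i.e. -2*(y - 3)*(y + 4) = 0, so they meet at y = -4, 3.
For y in [-4, 3], u = -2*y^2 - 6*y + 22 is on the right; area = ∫[-4,3] (-2*y^2 - 2*y + 24) dy = 343/3.

343/3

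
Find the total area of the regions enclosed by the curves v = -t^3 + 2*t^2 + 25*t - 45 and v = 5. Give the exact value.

2459/6

Set the curves equal: -t^3 + 2*t^2 + 25*t - 45 = 5, so -t^3 + 2*t^2 + 25*t - 50 = 0, which factors as -(t - 5)*(t - 2)*(t + 5) = 0. The curves meet at t = -5, 2, 5.
On [-5, 2], v = 5 is on top; that piece has area ∫[-5,2] (-(-t^3 + 2*t^2 + 25*t - 50)) dt = 4459/12.
On [2, 5], v = -t^3 + 2*t^2 + 25*t - 45 is on top; that piece has area ∫[2,5] (-t^3 + 2*t^2 + 25*t - 50) dt = 153/4.
Total enclosed area = 4459/12 + 153/4 = 2459/6.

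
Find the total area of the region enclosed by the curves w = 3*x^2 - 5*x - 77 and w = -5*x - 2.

Set the curves equal: 3*x^2 - 5*x - 77 = -5*x - 2, so 3*x^2 - 75 = 0, which factors as 3*(x - 5)*(x + 5) = 0. The curves meet at x = -5, 5.
On [-5, 5], w = -5*x - 2 is on top; that piece has area ∫[-5,5] (-(3*x^2 - 75)) dx = 500.

500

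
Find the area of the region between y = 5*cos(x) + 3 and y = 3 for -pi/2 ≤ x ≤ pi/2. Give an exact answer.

10

On [-pi/2, pi/2], (5*cos(x) + 3) - (3) = 5*cos(x) is ≥ 0 throughout, so the area is a single integral of |5*cos(x)|.
∫[-pi/2,pi/2] (5*cos(x)) dx = 10.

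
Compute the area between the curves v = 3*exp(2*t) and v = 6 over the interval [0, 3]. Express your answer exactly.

-45/2 + 6*log(2) + 3*exp(6)/2

The difference (3*exp(2*t)) - (6) = 3*exp(2*t) - 6 changes sign at t = log(2)/2 inside [0, 3], so split the integral there.
∫[0,log(2)/2] (3*exp(2*t) - 6) dt = 3/2 - log(8); the area of that piece is -3/2 + log(8).
∫[log(2)/2,3] (3*exp(2*t) - 6) dt = -21 + 3*log(2) + 3*exp(6)/2.
Total area = (-3/2 + log(8)) + (-21 + 3*log(2) + 3*exp(6)/2) = -45/2 + 6*log(2) + 3*exp(6)/2.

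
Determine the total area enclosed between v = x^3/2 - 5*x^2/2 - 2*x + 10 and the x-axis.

937/24

The curve meets the x-axis where x^3/2 - 5*x^2/2 - 2*x + 10 = 0, i.e. (x - 5)*(x - 2)*(x + 2)/2 = 0, at x = -2, 2, 5.
On [-2, 2] the curve lies above the axis; ∫[-2,2] (x^3/2 - 5*x^2/2 - 2*x + 10) dx = 80/3, giving area 80/3.
On [2, 5] the curve lies below the axis; ∫[2,5] (x^3/2 - 5*x^2/2 - 2*x + 10) dx = -99/8, giving area 99/8.
Total area = 80/3 + 99/8 = 937/24.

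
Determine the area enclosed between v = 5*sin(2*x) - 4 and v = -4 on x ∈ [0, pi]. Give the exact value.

The difference (5*sin(2*x) - 4) - (-4) = 5*sin(2*x) changes sign at x = pi/2 inside [0, pi], so split the integral there.
∫[0,pi/2] (5*sin(2*x)) dx = 5.
∫[pi/2,pi] (5*sin(2*x)) dx = -5; the area of that piece is 5.
Total area = 5 + 5 = 10.

10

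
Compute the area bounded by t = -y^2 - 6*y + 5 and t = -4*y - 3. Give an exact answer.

Both boundary curves give t as a function of y, so integrate with respect to y. Setting them equal: -y^2 - 2*y + 8 = 0, i.e. -(y - 2)*(y + 4) = 0, so they meet at y = -4, 2.
For y in [-4, 2], t = -y^2 - 6*y + 5 is on the right; area = ∫[-4,2] (-y^2 - 2*y + 8) dy = 36.

36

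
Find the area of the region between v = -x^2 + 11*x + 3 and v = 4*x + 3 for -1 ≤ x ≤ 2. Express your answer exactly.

The difference (-x^2 + 11*x + 3) - (4*x + 3) = -x^2 + 7*x changes sign at x = 0 inside [-1, 2], so split the integral there.
∫[-1,0] (-x^2 + 7*x) dx = -23/6; the area of that piece is 23/6.
∫[0,2] (-x^2 + 7*x) dx = 34/3.
Total area = 23/6 + 34/3 = 91/6.

91/6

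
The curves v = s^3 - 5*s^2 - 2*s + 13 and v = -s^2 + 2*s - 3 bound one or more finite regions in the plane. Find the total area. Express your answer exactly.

Set the curves equal: s^3 - 5*s^2 - 2*s + 13 = -s^2 + 2*s - 3, so s^3 - 4*s^2 - 4*s + 16 = 0, which factors as (s - 4)*(s - 2)*(s + 2) = 0. The curves meet at s = -2, 2, 4.
On [-2, 2], v = s^3 - 5*s^2 - 2*s + 13 is on top; that piece has area ∫[-2,2] (s^3 - 4*s^2 - 4*s + 16) ds = 128/3.
On [2, 4], v = -s^2 + 2*s - 3 is on top; that piece has area ∫[2,4] (-(s^3 - 4*s^2 - 4*s + 16)) ds = 20/3.
Total enclosed area = 128/3 + 20/3 = 148/3.

148/3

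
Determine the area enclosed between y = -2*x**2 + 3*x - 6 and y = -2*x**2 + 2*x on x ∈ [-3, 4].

77/2

On [-3, 4], (-2*x**2 + 3*x - 6) - (-2*x**2 + 2*x) = x - 6 is ≤ 0 throughout, so the area is a single integral of |x - 6|.
∫[-3,4] (x - 6) dx = -77/2; the area of that piece is 77/2.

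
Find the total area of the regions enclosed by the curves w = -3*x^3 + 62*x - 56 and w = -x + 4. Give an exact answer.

2997/4

Set the curves equal: -3*x^3 + 62*x - 56 = -x + 4, so -3*x^3 + 63*x - 60 = 0, which factors as -3*(x - 4)*(x - 1)*(x + 5) = 0. The curves meet at x = -5, 1, 4.
On [-5, 1], w = -x + 4 is on top; that piece has area ∫[-5,1] (-(-3*x^3 + 63*x - 60)) dx = 648.
On [1, 4], w = -3*x^3 + 62*x - 56 is on top; that piece has area ∫[1,4] (-3*x^3 + 63*x - 60) dx = 405/4.
Total enclosed area = 648 + 405/4 = 2997/4.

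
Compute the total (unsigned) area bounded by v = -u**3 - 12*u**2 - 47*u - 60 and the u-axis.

The curve meets the u-axis where -u**3 - 12*u**2 - 47*u - 60 = 0, i.e. -(u + 3)*(u + 4)*(u + 5) = 0, at u = -5, -4, -3.
On [-5, -4] the curve lies below the axis; ∫[-5,-4] (-u**3 - 12*u**2 - 47*u - 60) du = -1/4, giving area 1/4.
On [-4, -3] the curve lies above the axis; ∫[-4,-3] (-u**3 - 12*u**2 - 47*u - 60) du = 1/4, giving area 1/4.
Total area = 1/4 + 1/4 = 1/2.

1/2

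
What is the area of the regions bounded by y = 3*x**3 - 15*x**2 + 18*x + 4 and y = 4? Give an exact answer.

Set the curves equal: 3*x**3 - 15*x**2 + 18*x + 4 = 4, so 3*x**3 - 15*x**2 + 18*x = 0, which factors as 3*x*(x - 3)*(x - 2) = 0. The curves meet at x = 0, 2, 3.
On [0, 2], y = 3*x**3 - 15*x**2 + 18*x + 4 is on top; that piece has area ∫[0,2] (3*x**3 - 15*x**2 + 18*x) dx = 8.
On [2, 3], y = 4 is on top; that piece has area ∫[2,3] (-(3*x**3 - 15*x**2 + 18*x)) dx = 5/4.
Total enclosed area = 8 + 5/4 = 37/4.

37/4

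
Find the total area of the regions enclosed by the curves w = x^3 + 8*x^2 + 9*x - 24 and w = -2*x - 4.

443/6

Set the curves equal: x^3 + 8*x^2 + 9*x - 24 = -2*x - 4, so x^3 + 8*x^2 + 11*x - 20 = 0, which factors as (x - 1)*(x + 4)*(x + 5) = 0. The curves meet at x = -5, -4, 1.
On [-5, -4], w = x^3 + 8*x^2 + 9*x - 24 is on top; that piece has area ∫[-5,-4] (x^3 + 8*x^2 + 11*x - 20) dx = 11/12.
On [-4, 1], w = -2*x - 4 is on top; that piece has area ∫[-4,1] (-(x^3 + 8*x^2 + 11*x - 20)) dx = 875/12.
Total enclosed area = 11/12 + 875/12 = 443/6.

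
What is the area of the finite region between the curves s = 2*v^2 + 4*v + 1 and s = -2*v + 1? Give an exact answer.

9

Both boundary curves give s as a function of v, so integrate with respect to v. Setting them equal: 2*v^2 + 6*v = 0, i.e. 2*v*(v + 3) = 0, so they meet at v = -3, 0.
For v in [-3, 0], s = 2*v^2 + 4*v + 1 is on the left; area = ∫[-3,0] (-(2*v^2 + 6*v)) dv = 9.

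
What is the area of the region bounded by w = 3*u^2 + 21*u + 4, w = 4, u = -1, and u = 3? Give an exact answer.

131

The difference (3*u^2 + 21*u + 4) - (4) = 3*u^2 + 21*u changes sign at u = 0 inside [-1, 3], so split the integral there.
∫[-1,0] (3*u^2 + 21*u) du = -19/2; the area of that piece is 19/2.
∫[0,3] (3*u^2 + 21*u) du = 243/2.
Total area = 19/2 + 243/2 = 131.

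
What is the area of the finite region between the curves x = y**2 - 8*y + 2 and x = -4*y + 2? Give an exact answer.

Both boundary curves give x as a function of y, so integrate with respect to y. Setting them equal: y**2 - 4*y = 0, i.e. y*(y - 4) = 0, so they meet at y = 0, 4.
For y in [0, 4], x = y**2 - 8*y + 2 is on the left; area = ∫[0,4] (-(y**2 - 4*y)) dy = 32/3.

32/3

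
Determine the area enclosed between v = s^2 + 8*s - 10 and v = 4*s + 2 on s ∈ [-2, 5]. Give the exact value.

The difference (s^2 + 8*s - 10) - (4*s + 2) = s^2 + 4*s - 12 changes sign at s = 2 inside [-2, 5], so split the integral there.
∫[-2,2] (s^2 + 4*s - 12) ds = -128/3; the area of that piece is 128/3.
∫[2,5] (s^2 + 4*s - 12) ds = 45.
Total area = 128/3 + 45 = 263/3.

263/3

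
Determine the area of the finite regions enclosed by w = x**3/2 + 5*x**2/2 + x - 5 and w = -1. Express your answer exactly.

253/24

Set the curves equal: x**3/2 + 5*x**2/2 + x - 5 = -1, so x**3/2 + 5*x**2/2 + x - 4 = 0, which factors as (x - 1)*(x + 2)*(x + 4)/2 = 0. The curves meet at x = -4, -2, 1.
On [-4, -2], w = x**3/2 + 5*x**2/2 + x - 5 is on top; that piece has area ∫[-4,-2] (x**3/2 + 5*x**2/2 + x - 4) dx = 8/3.
On [-2, 1], w = -1 is on top; that piece has area ∫[-2,1] (-(x**3/2 + 5*x**2/2 + x - 4)) dx = 63/8.
Total enclosed area = 8/3 + 63/8 = 253/24.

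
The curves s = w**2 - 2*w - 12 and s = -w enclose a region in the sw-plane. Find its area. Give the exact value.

343/6

Both boundary curves give s as a function of w, so integrate with respect to w. Setting them equal: w**2 - w - 12 = 0, i.e. (w - 4)*(w + 3) = 0, so they meet at w = -3, 4.
For w in [-3, 4], s = w**2 - 2*w - 12 is on the left; area = ∫[-3,4] (-(w**2 - w - 12)) dw = 343/6.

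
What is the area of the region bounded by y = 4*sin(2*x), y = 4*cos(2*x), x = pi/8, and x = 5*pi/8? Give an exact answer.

4*sqrt(2)

On [pi/8, 5*pi/8], (4*sin(2*x)) - (4*cos(2*x)) = 4*sin(2*x) - 4*cos(2*x) is ≥ 0 throughout, so the area is a single integral of |4*sin(2*x) - 4*cos(2*x)|.
∫[pi/8,5*pi/8] (4*sin(2*x) - 4*cos(2*x)) dx = 4*sqrt(2).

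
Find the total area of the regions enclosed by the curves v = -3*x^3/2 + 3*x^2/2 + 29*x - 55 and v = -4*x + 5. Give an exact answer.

3901/8

Set the curves equal: -3*x^3/2 + 3*x^2/2 + 29*x - 55 = -4*x + 5, so -3*x^3/2 + 3*x^2/2 + 33*x - 60 = 0, which factors as -3*(x - 4)*(x - 2)*(x + 5)/2 = 0. The curves meet at x = -5, 2, 4.
On [-5, 2], v = -4*x + 5 is on top; that piece has area ∫[-5,2] (-(-3*x^3/2 + 3*x^2/2 + 33*x - 60)) dx = 3773/8.
On [2, 4], v = -3*x^3/2 + 3*x^2/2 + 29*x - 55 is on top; that piece has area ∫[2,4] (-3*x^3/2 + 3*x^2/2 + 33*x - 60) dx = 16.
Total enclosed area = 3773/8 + 16 = 3901/8.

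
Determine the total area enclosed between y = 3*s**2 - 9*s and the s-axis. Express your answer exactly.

The curve meets the s-axis where 3*s**2 - 9*s = 0, i.e. 3*s*(s - 3) = 0, at s = 0, 3.
On [0, 3] the curve lies below the axis; ∫[0,3] (3*s**2 - 9*s) ds = -27/2, giving area 27/2.

27/2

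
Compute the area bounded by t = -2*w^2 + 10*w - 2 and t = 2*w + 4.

Both boundary curves give t as a function of w, so integrate with respect to w. Setting them equal: -2*w^2 + 8*w - 6 = 0, i.e. -2*(w - 3)*(w - 1) = 0, so they meet at w = 1, 3.
For w in [1, 3], t = -2*w^2 + 10*w - 2 is on the right; area = ∫[1,3] (-2*w^2 + 8*w - 6) dw = 8/3.

8/3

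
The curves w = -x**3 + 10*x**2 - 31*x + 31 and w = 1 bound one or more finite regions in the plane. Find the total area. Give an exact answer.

37/12

Set the curves equal: -x**3 + 10*x**2 - 31*x + 31 = 1, so -x**3 + 10*x**2 - 31*x + 30 = 0, which factors as -(x - 5)*(x - 3)*(x - 2) = 0. The curves meet at x = 2, 3, 5.
On [2, 3], w = 1 is on top; that piece has area ∫[2,3] (-(-x**3 + 10*x**2 - 31*x + 30)) dx = 5/12.
On [3, 5], w = -x**3 + 10*x**2 - 31*x + 31 is on top; that piece has area ∫[3,5] (-x**3 + 10*x**2 - 31*x + 30) dx = 8/3.
Total enclosed area = 5/12 + 8/3 = 37/12.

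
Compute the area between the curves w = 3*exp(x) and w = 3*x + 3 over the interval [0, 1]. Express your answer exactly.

On [0, 1], (3*exp(x)) - (3*x + 3) = -3*x + 3*exp(x) - 3 is ≥ 0 throughout, so the area is a single integral of |-3*x + 3*exp(x) - 3|.
∫[0,1] (-3*x + 3*exp(x) - 3) dx = -15/2 + 3*exp(1).

-15/2 + 3*exp(1)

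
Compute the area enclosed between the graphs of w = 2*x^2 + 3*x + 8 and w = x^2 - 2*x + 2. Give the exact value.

Set the curves equal: 2*x^2 + 3*x + 8 = x^2 - 2*x + 2, so x^2 + 5*x + 6 = 0, which factors as (x + 2)*(x + 3) = 0. The curves meet at x = -3, -2.
On [-3, -2], w = x^2 - 2*x + 2 is on top; that piece has area ∫[-3,-2] (-(x^2 + 5*x + 6)) dx = 1/6.

1/6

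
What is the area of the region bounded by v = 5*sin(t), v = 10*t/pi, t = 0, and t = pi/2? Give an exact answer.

5 - 5*pi/4

On [0, pi/2], (5*sin(t)) - (10*t/pi) = -10*t/pi + 5*sin(t) is ≥ 0 throughout, so the area is a single integral of |-10*t/pi + 5*sin(t)|.
∫[0,pi/2] (-10*t/pi + 5*sin(t)) dt = 5 - 5*pi/4.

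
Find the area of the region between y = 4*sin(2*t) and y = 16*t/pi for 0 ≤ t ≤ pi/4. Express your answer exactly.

On [0, pi/4], (4*sin(2*t)) - (16*t/pi) = -16*t/pi + 4*sin(2*t) is ≥ 0 throughout, so the area is a single integral of |-16*t/pi + 4*sin(2*t)|.
∫[0,pi/4] (-16*t/pi + 4*sin(2*t)) dt = 2 - pi/2.

2 - pi/2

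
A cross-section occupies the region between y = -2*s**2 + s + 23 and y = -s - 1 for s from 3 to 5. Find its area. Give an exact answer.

14

The difference (-2*s**2 + s + 23) - (-s - 1) = -2*s**2 + 2*s + 24 changes sign at s = 4 inside [3, 5], so split the integral there.
∫[3,4] (-2*s**2 + 2*s + 24) ds = 19/3.
∫[4,5] (-2*s**2 + 2*s + 24) ds = -23/3; the area of that piece is 23/3.
Total area = 19/3 + 23/3 = 14.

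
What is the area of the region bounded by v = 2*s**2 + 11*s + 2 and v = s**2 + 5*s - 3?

Set the curves equal: 2*s**2 + 11*s + 2 = s**2 + 5*s - 3, so s**2 + 6*s + 5 = 0, which factors as (s + 1)*(s + 5) = 0. The curves meet at s = -5, -1.
On [-5, -1], v = s**2 + 5*s - 3 is on top; that piece has area ∫[-5,-1] (-(s**2 + 6*s + 5)) ds = 32/3.

32/3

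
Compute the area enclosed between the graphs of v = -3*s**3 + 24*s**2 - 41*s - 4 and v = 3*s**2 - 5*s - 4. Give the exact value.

71/2

Set the curves equal: -3*s**3 + 24*s**2 - 41*s - 4 = 3*s**2 - 5*s - 4, so -3*s**3 + 21*s**2 - 36*s = 0, which factors as -3*s*(s - 4)*(s - 3) = 0. The curves meet at s = 0, 3, 4.
On [0, 3], v = 3*s**2 - 5*s - 4 is on top; that piece has area ∫[0,3] (-(-3*s**3 + 21*s**2 - 36*s)) ds = 135/4.
On [3, 4], v = -3*s**3 + 24*s**2 - 41*s - 4 is on top; that piece has area ∫[3,4] (-3*s**3 + 21*s**2 - 36*s) ds = 7/4.
Total enclosed area = 135/4 + 7/4 = 71/2.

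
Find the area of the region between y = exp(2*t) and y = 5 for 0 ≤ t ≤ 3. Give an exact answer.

The difference (exp(2*t)) - (5) = exp(2*t) - 5 changes sign at t = log(5)/2 inside [0, 3], so split the integral there.
∫[0,log(5)/2] (exp(2*t) - 5) dt = 2 - 5*log(5)/2; the area of that piece is -2 + 5*log(5)/2.
∫[log(5)/2,3] (exp(2*t) - 5) dt = -35/2 + 5*log(5)/2 + exp(6)/2.
Total area = (-2 + 5*log(5)/2) + (-35/2 + 5*log(5)/2 + exp(6)/2) = -39/2 + 5*log(5) + exp(6)/2.

-39/2 + 5*log(5) + exp(6)/2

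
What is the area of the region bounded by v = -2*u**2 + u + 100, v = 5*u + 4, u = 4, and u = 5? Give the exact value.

On [4, 5], (-2*u**2 + u + 100) - (5*u + 4) = -2*u**2 - 4*u + 96 is ≥ 0 throughout, so the area is a single integral of |-2*u**2 - 4*u + 96|.
∫[4,5] (-2*u**2 - 4*u + 96) du = 112/3.

112/3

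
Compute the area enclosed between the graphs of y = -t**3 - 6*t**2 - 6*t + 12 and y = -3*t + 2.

Set the curves equal: -t**3 - 6*t**2 - 6*t + 12 = -3*t + 2, so -t**3 - 6*t**2 - 3*t + 10 = 0, which factors as -(t - 1)*(t + 2)*(t + 5) = 0. The curves meet at t = -5, -2, 1.
On [-5, -2], y = -3*t + 2 is on top; that piece has area ∫[-5,-2] (-(-t**3 - 6*t**2 - 3*t + 10)) dt = 81/4.
On [-2, 1], y = -t**3 - 6*t**2 - 6*t + 12 is on top; that piece has area ∫[-2,1] (-t**3 - 6*t**2 - 3*t + 10) dt = 81/4.
Total enclosed area = 81/4 + 81/4 = 81/2.

81/2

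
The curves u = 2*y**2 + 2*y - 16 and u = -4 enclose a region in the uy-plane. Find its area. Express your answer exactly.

Both boundary curves give u as a function of y, so integrate with respect to y. Setting them equal: 2*y**2 + 2*y - 12 = 0, i.e. 2*(y - 2)*(y + 3) = 0, so they meet at y = -3, 2.
For y in [-3, 2], u = 2*y**2 + 2*y - 16 is on the left; area = ∫[-3,2] (-(2*y**2 + 2*y - 12)) dy = 125/3.

125/3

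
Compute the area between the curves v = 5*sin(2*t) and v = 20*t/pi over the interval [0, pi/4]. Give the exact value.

On [0, pi/4], (5*sin(2*t)) - (20*t/pi) = -20*t/pi + 5*sin(2*t) is ≥ 0 throughout, so the area is a single integral of |-20*t/pi + 5*sin(2*t)|.
∫[0,pi/4] (-20*t/pi + 5*sin(2*t)) dt = 5/2 - 5*pi/8.

5/2 - 5*pi/8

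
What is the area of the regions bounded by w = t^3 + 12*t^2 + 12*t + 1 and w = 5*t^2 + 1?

Set the curves equal: t^3 + 12*t^2 + 12*t + 1 = 5*t^2 + 1, so t^3 + 7*t^2 + 12*t = 0, which factors as t*(t + 3)*(t + 4) = 0. The curves meet at t = -4, -3, 0.
On [-4, -3], w = t^3 + 12*t^2 + 12*t + 1 is on top; that piece has area ∫[-4,-3] (t^3 + 7*t^2 + 12*t) dt = 7/12.
On [-3, 0], w = 5*t^2 + 1 is on top; that piece has area ∫[-3,0] (-(t^3 + 7*t^2 + 12*t)) dt = 45/4.
Total enclosed area = 7/12 + 45/4 = 71/6.

71/6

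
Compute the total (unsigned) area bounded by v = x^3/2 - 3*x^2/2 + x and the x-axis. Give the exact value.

The curve meets the x-axis where x^3/2 - 3*x^2/2 + x = 0, i.e. x*(x - 2)*(x - 1)/2 = 0, at x = 0, 1, 2.
On [0, 1] the curve lies above the axis; ∫[0,1] (x^3/2 - 3*x^2/2 + x) dx = 1/8, giving area 1/8.
On [1, 2] the curve lies below the axis; ∫[1,2] (x^3/2 - 3*x^2/2 + x) dx = -1/8, giving area 1/8.
Total area = 1/8 + 1/8 = 1/4.

1/4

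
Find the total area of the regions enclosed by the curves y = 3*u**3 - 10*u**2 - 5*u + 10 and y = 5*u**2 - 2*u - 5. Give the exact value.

Set the curves equal: 3*u**3 - 10*u**2 - 5*u + 10 = 5*u**2 - 2*u - 5, so 3*u**3 - 15*u**2 - 3*u + 15 = 0, which factors as 3*(u - 5)*(u - 1)*(u + 1) = 0. The curves meet at u = -1, 1, 5.
On [-1, 1], y = 3*u**3 - 10*u**2 - 5*u + 10 is on top; that piece has area ∫[-1,1] (3*u**3 - 15*u**2 - 3*u + 15) du = 20.
On [1, 5], y = 5*u**2 - 2*u - 5 is on top; that piece has area ∫[1,5] (-(3*u**3 - 15*u**2 - 3*u + 15)) du = 128.
Total enclosed area = 20 + 128 = 148.

148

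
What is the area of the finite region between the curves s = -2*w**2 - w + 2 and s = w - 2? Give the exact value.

Both boundary curves give s as a function of w, so integrate with respect to w. Setting them equal: -2*w**2 - 2*w + 4 = 0, i.e. -2*(w - 1)*(w + 2) = 0, so they meet at w = -2, 1.
For w in [-2, 1], s = -2*w**2 - w + 2 is on the right; area = ∫[-2,1] (-2*w**2 - 2*w + 4) dw = 9.

9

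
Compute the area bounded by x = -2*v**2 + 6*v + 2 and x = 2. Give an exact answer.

Both boundary curves give x as a function of v, so integrate with respect to v. Setting them equal: -2*v**2 + 6*v = 0, i.e. -2*v*(v - 3) = 0, so they meet at v = 0, 3.
For v in [0, 3], x = -2*v**2 + 6*v + 2 is on the right; area = ∫[0,3] (-2*v**2 + 6*v) dv = 9.

9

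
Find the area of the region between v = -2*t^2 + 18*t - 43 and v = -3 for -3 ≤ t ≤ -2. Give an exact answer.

293/3

On [-3, -2], (-2*t^2 + 18*t - 43) - (-3) = -2*t^2 + 18*t - 40 is ≤ 0 throughout, so the area is a single integral of |-2*t^2 + 18*t - 40|.
∫[-3,-2] (-2*t^2 + 18*t - 40) dt = -293/3; the area of that piece is 293/3.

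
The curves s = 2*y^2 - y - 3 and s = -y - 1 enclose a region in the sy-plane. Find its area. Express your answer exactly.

8/3

Both boundary curves give s as a function of y, so integrate with respect to y. Setting them equal: 2*y^2 - 2 = 0, i.e. 2*(y - 1)*(y + 1) = 0, so they meet at y = -1, 1.
For y in [-1, 1], s = 2*y^2 - y - 3 is on the left; area = ∫[-1,1] (-(2*y^2 - 2)) dy = 8/3.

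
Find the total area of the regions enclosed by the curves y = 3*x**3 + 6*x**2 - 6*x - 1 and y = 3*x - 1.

71/2

Set the curves equal: 3*x**3 + 6*x**2 - 6*x - 1 = 3*x - 1, so 3*x**3 + 6*x**2 - 9*x = 0, which factors as 3*x*(x - 1)*(x + 3) = 0. The curves meet at x = -3, 0, 1.
On [-3, 0], y = 3*x**3 + 6*x**2 - 6*x - 1 is on top; that piece has area ∫[-3,0] (3*x**3 + 6*x**2 - 9*x) dx = 135/4.
On [0, 1], y = 3*x - 1 is on top; that piece has area ∫[0,1] (-(3*x**3 + 6*x**2 - 9*x)) dx = 7/4.
Total enclosed area = 135/4 + 7/4 = 71/2.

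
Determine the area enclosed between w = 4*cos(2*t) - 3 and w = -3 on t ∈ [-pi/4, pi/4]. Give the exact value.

On [-pi/4, pi/4], (4*cos(2*t) - 3) - (-3) = 4*cos(2*t) is ≥ 0 throughout, so the area is a single integral of |4*cos(2*t)|.
∫[-pi/4,pi/4] (4*cos(2*t)) dt = 4.

4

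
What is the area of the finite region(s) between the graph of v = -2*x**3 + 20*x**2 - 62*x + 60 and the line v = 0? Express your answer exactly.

The curve meets the x-axis where -2*x**3 + 20*x**2 - 62*x + 60 = 0, i.e. -2*(x - 5)*(x - 3)*(x - 2) = 0, at x = 2, 3, 5.
On [2, 3] the curve lies below the axis; ∫[2,3] (-2*x**3 + 20*x**2 - 62*x + 60) dx = -5/6, giving area 5/6.
On [3, 5] the curve lies above the axis; ∫[3,5] (-2*x**3 + 20*x**2 - 62*x + 60) dx = 16/3, giving area 16/3.
Total area = 5/6 + 16/3 = 37/6.

37/6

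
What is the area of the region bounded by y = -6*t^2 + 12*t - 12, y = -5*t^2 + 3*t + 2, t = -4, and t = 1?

On [-4, 1], (-6*t^2 + 12*t - 12) - (-5*t^2 + 3*t + 2) = -t^2 + 9*t - 14 is ≤ 0 throughout, so the area is a single integral of |-t^2 + 9*t - 14|.
∫[-4,1] (-t^2 + 9*t - 14) dt = -955/6; the area of that piece is 955/6.

955/6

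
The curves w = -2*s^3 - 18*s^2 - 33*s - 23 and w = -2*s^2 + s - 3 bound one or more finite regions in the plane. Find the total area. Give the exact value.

Set the curves equal: -2*s^3 - 18*s^2 - 33*s - 23 = -2*s^2 + s - 3, so -2*s^3 - 16*s^2 - 34*s - 20 = 0, which factors as -2*(s + 1)*(s + 2)*(s + 5) = 0. The curves meet at s = -5, -2, -1.
On [-5, -2], w = -2*s^2 + s - 3 is on top; that piece has area ∫[-5,-2] (-(-2*s^3 - 16*s^2 - 34*s - 20)) ds = 45/2.
On [-2, -1], w = -2*s^3 - 18*s^2 - 33*s - 23 is on top; that piece has area ∫[-2,-1] (-2*s^3 - 16*s^2 - 34*s - 20) ds = 7/6.
Total enclosed area = 45/2 + 7/6 = 71/3.

71/3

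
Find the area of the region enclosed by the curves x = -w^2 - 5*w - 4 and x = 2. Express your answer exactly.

1/6

Both boundary curves give x as a function of w, so integrate with respect to w. Setting them equal: -w^2 - 5*w - 6 = 0, i.e. -(w + 2)*(w + 3) = 0, so they meet at w = -3, -2.
For w in [-3, -2], x = -w^2 - 5*w - 4 is on the right; area = ∫[-3,-2] (-w^2 - 5*w - 6) dw = 1/6.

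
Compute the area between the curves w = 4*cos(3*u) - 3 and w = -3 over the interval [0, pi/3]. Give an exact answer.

The difference (4*cos(3*u) - 3) - (-3) = 4*cos(3*u) changes sign at u = pi/6 inside [0, pi/3], so split the integral there.
∫[0,pi/6] (4*cos(3*u)) du = 4/3.
∫[pi/6,pi/3] (4*cos(3*u)) du = -4/3; the area of that piece is 4/3.
Total area = 4/3 + 4/3 = 8/3.

8/3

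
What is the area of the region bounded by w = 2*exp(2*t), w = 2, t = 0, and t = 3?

-7 + exp(6)

On [0, 3], (2*exp(2*t)) - (2) = 2*exp(2*t) - 2 is ≥ 0 throughout, so the area is a single integral of |2*exp(2*t) - 2|.
∫[0,3] (2*exp(2*t) - 2) dt = -7 + exp(6).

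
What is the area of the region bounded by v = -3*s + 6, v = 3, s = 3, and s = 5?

18

On [3, 5], (-3*s + 6) - (3) = -3*s + 3 is ≤ 0 throughout, so the area is a single integral of |-3*s + 3|.
∫[3,5] (-3*s + 3) ds = -18; the area of that piece is 18.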